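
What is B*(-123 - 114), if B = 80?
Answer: -18960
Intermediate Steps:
B*(-123 - 114) = 80*(-123 - 114) = 80*(-237) = -18960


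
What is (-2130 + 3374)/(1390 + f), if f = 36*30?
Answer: 622/1235 ≈ 0.50364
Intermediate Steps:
f = 1080
(-2130 + 3374)/(1390 + f) = (-2130 + 3374)/(1390 + 1080) = 1244/2470 = 1244*(1/2470) = 622/1235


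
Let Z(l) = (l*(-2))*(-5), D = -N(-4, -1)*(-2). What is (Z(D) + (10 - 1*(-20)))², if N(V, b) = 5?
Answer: 16900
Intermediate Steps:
D = 10 (D = -1*5*(-2) = -5*(-2) = 10)
Z(l) = 10*l (Z(l) = -2*l*(-5) = 10*l)
(Z(D) + (10 - 1*(-20)))² = (10*10 + (10 - 1*(-20)))² = (100 + (10 + 20))² = (100 + 30)² = 130² = 16900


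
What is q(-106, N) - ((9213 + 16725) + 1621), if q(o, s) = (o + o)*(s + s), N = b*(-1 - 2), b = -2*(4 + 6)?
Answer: -52999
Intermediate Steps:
b = -20 (b = -2*10 = -20)
N = 60 (N = -20*(-1 - 2) = -20*(-3) = 60)
q(o, s) = 4*o*s (q(o, s) = (2*o)*(2*s) = 4*o*s)
q(-106, N) - ((9213 + 16725) + 1621) = 4*(-106)*60 - ((9213 + 16725) + 1621) = -25440 - (25938 + 1621) = -25440 - 1*27559 = -25440 - 27559 = -52999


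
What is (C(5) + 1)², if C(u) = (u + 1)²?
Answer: 1369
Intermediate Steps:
C(u) = (1 + u)²
(C(5) + 1)² = ((1 + 5)² + 1)² = (6² + 1)² = (36 + 1)² = 37² = 1369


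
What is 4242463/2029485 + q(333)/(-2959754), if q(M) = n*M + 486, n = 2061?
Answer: 11162798565587/6006776346690 ≈ 1.8584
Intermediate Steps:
q(M) = 486 + 2061*M (q(M) = 2061*M + 486 = 486 + 2061*M)
4242463/2029485 + q(333)/(-2959754) = 4242463/2029485 + (486 + 2061*333)/(-2959754) = 4242463*(1/2029485) + (486 + 686313)*(-1/2959754) = 4242463/2029485 + 686799*(-1/2959754) = 4242463/2029485 - 686799/2959754 = 11162798565587/6006776346690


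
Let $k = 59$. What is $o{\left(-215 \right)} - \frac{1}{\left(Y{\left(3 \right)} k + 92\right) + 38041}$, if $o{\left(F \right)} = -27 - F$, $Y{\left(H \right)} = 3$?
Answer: $\frac{7202279}{38310} \approx 188.0$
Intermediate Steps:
$o{\left(-215 \right)} - \frac{1}{\left(Y{\left(3 \right)} k + 92\right) + 38041} = \left(-27 - -215\right) - \frac{1}{\left(3 \cdot 59 + 92\right) + 38041} = \left(-27 + 215\right) - \frac{1}{\left(177 + 92\right) + 38041} = 188 - \frac{1}{269 + 38041} = 188 - \frac{1}{38310} = \frac{7202279}{38310}$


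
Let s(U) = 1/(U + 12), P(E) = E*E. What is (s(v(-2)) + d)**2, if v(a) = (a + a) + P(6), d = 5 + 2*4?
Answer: 328329/1936 ≈ 169.59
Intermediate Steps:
d = 13 (d = 5 + 8 = 13)
P(E) = E**2
v(a) = 36 + 2*a (v(a) = (a + a) + 6**2 = 2*a + 36 = 36 + 2*a)
s(U) = 1/(12 + U)
(s(v(-2)) + d)**2 = (1/(12 + (36 + 2*(-2))) + 13)**2 = (1/(12 + (36 - 4)) + 13)**2 = (1/(12 + 32) + 13)**2 = (1/44 + 13)**2 = (573/44)**2 = 328329/1936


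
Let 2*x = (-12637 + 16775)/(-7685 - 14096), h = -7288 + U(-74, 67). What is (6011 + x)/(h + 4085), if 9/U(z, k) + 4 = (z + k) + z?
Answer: -5564249685/2965091092 ≈ -1.8766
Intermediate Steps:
U(z, k) = 9/(-4 + k + 2*z) (U(z, k) = 9/(-4 + ((z + k) + z)) = 9/(-4 + ((k + z) + z)) = 9/(-4 + (k + 2*z)) = 9/(-4 + k + 2*z))
h = -619489/85 (h = -7288 + 9/(-4 + 67 + 2*(-74)) = -7288 + 9/(-4 + 67 - 148) = -7288 + 9/(-85) = -7288 + 9*(-1/85) = -7288 - 9/85 = -619489/85 ≈ -7288.1)
x = -2069/21781 (x = ((-12637 + 16775)/(-7685 - 14096))/2 = (4138/(-21781))/2 = (4138*(-1/21781))/2 = (½)*(-4138/21781) = -2069/21781 ≈ -0.094991)
(6011 + x)/(h + 4085) = (6011 - 2069/21781)/(-619489/85 + 4085) = 130923522/(21781*(-272264/85)) = (130923522/21781)*(-85/272264) = -5564249685/2965091092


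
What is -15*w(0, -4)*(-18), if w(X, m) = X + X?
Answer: 0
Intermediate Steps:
w(X, m) = 2*X
-15*w(0, -4)*(-18) = -30*0*(-18) = -15*0*(-18) = 0*(-18) = 0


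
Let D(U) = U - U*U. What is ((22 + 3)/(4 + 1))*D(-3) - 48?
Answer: -108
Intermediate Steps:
D(U) = U - U²
((22 + 3)/(4 + 1))*D(-3) - 48 = ((22 + 3)/(4 + 1))*(-3*(1 - 1*(-3))) - 48 = (25/5)*(-3*(1 + 3)) - 48 = (25*(⅕))*(-3*4) - 48 = 5*(-12) - 48 = -60 - 48 = -108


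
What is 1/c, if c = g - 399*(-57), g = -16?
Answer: 1/22727 ≈ 4.4001e-5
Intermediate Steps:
c = 22727 (c = -16 - 399*(-57) = -16 + 22743 = 22727)
1/c = 1/22727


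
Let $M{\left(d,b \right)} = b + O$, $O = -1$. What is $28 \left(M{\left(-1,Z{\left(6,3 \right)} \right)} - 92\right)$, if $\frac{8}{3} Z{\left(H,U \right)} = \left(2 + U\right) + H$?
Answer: $- \frac{4977}{2} \approx -2488.5$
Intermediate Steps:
$Z{\left(H,U \right)} = \frac{3}{4} + \frac{3 H}{8} + \frac{3 U}{8}$ ($Z{\left(H,U \right)} = \frac{3 \left(\left(2 + U\right) + H\right)}{8} = \frac{3 \left(2 + H + U\right)}{8} = \frac{3}{4} + \frac{3 H}{8} + \frac{3 U}{8}$)
$M{\left(d,b \right)} = -1 + b$ ($M{\left(d,b \right)} = b - 1 = -1 + b$)
$28 \left(M{\left(-1,Z{\left(6,3 \right)} \right)} - 92\right) = 28 \left(\left(-1 + \left(\frac{3}{4} + \frac{3}{8} \cdot 6 + \frac{3}{8} \cdot 3\right)\right) - 92\right) = 28 \left(\left(-1 + \left(\frac{3}{4} + \frac{9}{4} + \frac{9}{8}\right)\right) - 92\right) = 28 \left(\left(-1 + \frac{33}{8}\right) - 92\right) = 28 \left(\frac{25}{8} - 92\right) = 28 \left(- \frac{711}{8}\right) = - \frac{4977}{2}$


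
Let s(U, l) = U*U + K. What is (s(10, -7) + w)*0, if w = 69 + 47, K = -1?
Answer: 0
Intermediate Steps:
s(U, l) = -1 + U² (s(U, l) = U*U - 1 = U² - 1 = -1 + U²)
w = 116
(s(10, -7) + w)*0 = ((-1 + 10²) + 116)*0 = ((-1 + 100) + 116)*0 = (99 + 116)*0 = 215*0 = 0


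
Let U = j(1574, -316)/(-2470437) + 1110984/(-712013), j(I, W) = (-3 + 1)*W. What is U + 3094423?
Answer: 5443035510305886839/1758983259681 ≈ 3.0944e+6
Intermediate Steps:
j(I, W) = -2*W
U = -2745065972224/1758983259681 (U = -2*(-316)/(-2470437) + 1110984/(-712013) = 632*(-1/2470437) + 1110984*(-1/712013) = -632/2470437 - 1110984/712013 = -2745065972224/1758983259681 ≈ -1.5606)
U + 3094423 = -2745065972224/1758983259681 + 3094423 = 5443035510305886839/1758983259681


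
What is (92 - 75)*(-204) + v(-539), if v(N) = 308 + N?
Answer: -3699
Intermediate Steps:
(92 - 75)*(-204) + v(-539) = (92 - 75)*(-204) + (308 - 539) = 17*(-204) - 231 = -3468 - 231 = -3699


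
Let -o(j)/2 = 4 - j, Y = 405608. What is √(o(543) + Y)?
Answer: √406686 ≈ 637.72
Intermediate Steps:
o(j) = -8 + 2*j (o(j) = -2*(4 - j) = -8 + 2*j)
√(o(543) + Y) = √((-8 + 2*543) + 405608) = √((-8 + 1086) + 405608) = √(1078 + 405608) = √406686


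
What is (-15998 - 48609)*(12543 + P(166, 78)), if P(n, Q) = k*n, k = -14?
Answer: -660218933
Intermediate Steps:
P(n, Q) = -14*n
(-15998 - 48609)*(12543 + P(166, 78)) = (-15998 - 48609)*(12543 - 14*166) = -64607*(12543 - 2324) = -64607*10219 = -660218933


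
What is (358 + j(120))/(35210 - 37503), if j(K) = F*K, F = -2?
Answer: -118/2293 ≈ -0.051461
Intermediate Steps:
j(K) = -2*K
(358 + j(120))/(35210 - 37503) = (358 - 2*120)/(35210 - 37503) = (358 - 240)/(-2293) = 118*(-1/2293) = -118/2293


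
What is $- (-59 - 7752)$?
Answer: $7811$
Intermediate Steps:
$- (-59 - 7752) = \left(-1\right) \left(-7811\right) = 7811$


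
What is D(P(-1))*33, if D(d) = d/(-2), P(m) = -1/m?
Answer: -33/2 ≈ -16.500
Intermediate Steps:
D(d) = -d/2 (D(d) = d*(-½) = -d/2)
D(P(-1))*33 = -(-1)/(2*(-1))*33 = -(-1)*(-1)/2*33 = -½*1*33 = -½*33 = -33/2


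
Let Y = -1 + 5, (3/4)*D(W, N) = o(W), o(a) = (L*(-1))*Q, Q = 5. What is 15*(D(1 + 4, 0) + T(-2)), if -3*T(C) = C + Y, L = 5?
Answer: -510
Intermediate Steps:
o(a) = -25 (o(a) = (5*(-1))*5 = -5*5 = -25)
D(W, N) = -100/3 (D(W, N) = (4/3)*(-25) = -100/3)
Y = 4
T(C) = -4/3 - C/3 (T(C) = -(C + 4)/3 = -(4 + C)/3 = -4/3 - C/3)
15*(D(1 + 4, 0) + T(-2)) = 15*(-100/3 + (-4/3 - 1/3*(-2))) = 15*(-100/3 + (-4/3 + 2/3)) = 15*(-100/3 - 2/3) = 15*(-34) = -510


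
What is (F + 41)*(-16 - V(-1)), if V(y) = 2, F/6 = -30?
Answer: 2502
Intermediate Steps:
F = -180 (F = 6*(-30) = -180)
(F + 41)*(-16 - V(-1)) = (-180 + 41)*(-16 - 1*2) = -139*(-16 - 2) = -139*(-18) = 2502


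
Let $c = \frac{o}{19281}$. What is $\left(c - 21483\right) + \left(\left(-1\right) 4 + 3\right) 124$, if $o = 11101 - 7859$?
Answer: $- \frac{416601325}{19281} \approx -21607.0$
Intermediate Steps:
$o = 3242$ ($o = 11101 - 7859 = 3242$)
$c = \frac{3242}{19281} \approx 0.16814$
$\left(c - 21483\right) + \left(\left(-1\right) 4 + 3\right) 124 = \left(\frac{3242}{19281} - 21483\right) + \left(\left(-1\right) 4 + 3\right) 124 = - \frac{414210481}{19281} + \left(-4 + 3\right) 124 = - \frac{414210481}{19281} - 124 = - \frac{416601325}{19281}$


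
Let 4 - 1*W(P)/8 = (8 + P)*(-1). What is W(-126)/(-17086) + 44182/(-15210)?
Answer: -185255533/64969515 ≈ -2.8514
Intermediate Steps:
W(P) = 96 + 8*P (W(P) = 32 - 8*(8 + P)*(-1) = 32 - 8*(-8 - P) = 32 + (64 + 8*P) = 96 + 8*P)
W(-126)/(-17086) + 44182/(-15210) = (96 + 8*(-126))/(-17086) + 44182/(-15210) = (96 - 1008)*(-1/17086) + 44182*(-1/15210) = -912*(-1/17086) - 22091/7605 = 456/8543 - 22091/7605 = -185255533/64969515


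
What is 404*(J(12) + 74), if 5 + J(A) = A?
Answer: 32724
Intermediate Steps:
J(A) = -5 + A
404*(J(12) + 74) = 404*((-5 + 12) + 74) = 404*(7 + 74) = 404*81 = 32724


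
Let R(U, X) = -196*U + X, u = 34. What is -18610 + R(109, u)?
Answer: -39940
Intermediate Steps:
R(U, X) = X - 196*U
-18610 + R(109, u) = -18610 + (34 - 196*109) = -18610 + (34 - 21364) = -18610 - 21330 = -39940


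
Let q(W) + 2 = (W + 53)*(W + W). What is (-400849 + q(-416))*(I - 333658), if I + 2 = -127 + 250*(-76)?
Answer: 34867703145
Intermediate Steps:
I = -19129 (I = -2 + (-127 + 250*(-76)) = -2 + (-127 - 19000) = -2 - 19127 = -19129)
q(W) = -2 + 2*W*(53 + W) (q(W) = -2 + (W + 53)*(W + W) = -2 + (53 + W)*(2*W) = -2 + 2*W*(53 + W))
(-400849 + q(-416))*(I - 333658) = (-400849 + (-2 + 2*(-416)² + 106*(-416)))*(-19129 - 333658) = (-400849 + (-2 + 2*173056 - 44096))*(-352787) = (-400849 + (-2 + 346112 - 44096))*(-352787) = (-400849 + 302014)*(-352787) = -98835*(-352787) = 34867703145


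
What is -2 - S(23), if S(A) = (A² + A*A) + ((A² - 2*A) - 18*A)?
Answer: -1129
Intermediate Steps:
S(A) = -20*A + 3*A² (S(A) = (A² + A²) + (A² - 20*A) = 2*A² + (A² - 20*A) = -20*A + 3*A²)
-2 - S(23) = -2 - 23*(-20 + 3*23) = -2 - 23*(-20 + 69) = -2 - 23*49 = -2 - 1*1127 = -2 - 1127 = -1129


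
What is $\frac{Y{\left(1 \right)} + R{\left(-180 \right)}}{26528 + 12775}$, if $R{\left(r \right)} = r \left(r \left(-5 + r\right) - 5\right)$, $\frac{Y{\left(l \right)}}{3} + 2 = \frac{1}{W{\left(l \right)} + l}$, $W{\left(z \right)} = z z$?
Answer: $- \frac{1331801}{8734} \approx -152.48$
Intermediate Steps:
$W{\left(z \right)} = z^{2}$
$Y{\left(l \right)} = -6 + \frac{3}{l + l^{2}}$ ($Y{\left(l \right)} = -6 + \frac{3}{l^{2} + l} = -6 + \frac{3}{l + l^{2}}$)
$R{\left(r \right)} = r \left(-5 + r \left(-5 + r\right)\right)$
$\frac{Y{\left(1 \right)} + R{\left(-180 \right)}}{26528 + 12775} = \frac{\frac{3 \left(1 - 2 - 2 \cdot 1^{2}\right)}{1 \left(1 + 1\right)} - 180 \left(-5 + \left(-180\right)^{2} - -900\right)}{26528 + 12775} = \frac{3 \cdot 1 \cdot \frac{1}{2} \left(1 - 2 - 2\right) - 180 \left(-5 + 32400 + 900\right)}{39303} = \left(3 \cdot 1 \cdot \frac{1}{2} \left(1 - 2 - 2\right) - 5993100\right) \frac{1}{39303} = \left(3 \cdot 1 \cdot \frac{1}{2} \left(-3\right) - 5993100\right) \frac{1}{39303} = \left(- \frac{9}{2} - 5993100\right) \frac{1}{39303} = \left(- \frac{11986209}{2}\right) \frac{1}{39303} = - \frac{1331801}{8734}$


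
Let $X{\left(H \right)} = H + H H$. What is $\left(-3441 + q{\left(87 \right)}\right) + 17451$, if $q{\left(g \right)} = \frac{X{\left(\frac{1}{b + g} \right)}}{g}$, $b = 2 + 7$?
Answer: $\frac{11233106017}{801792} \approx 14010.0$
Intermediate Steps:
$b = 9$
$X{\left(H \right)} = H + H^{2}$
$q{\left(g \right)} = \frac{1 + \frac{1}{9 + g}}{g \left(9 + g\right)}$ ($q{\left(g \right)} = \frac{\frac{1}{9 + g} \left(1 + \frac{1}{9 + g}\right)}{g} = \frac{1 + \frac{1}{9 + g}}{g \left(9 + g\right)}$)
$\left(-3441 + q{\left(87 \right)}\right) + 17451 = \left(-3441 + \frac{10 + 87}{87 \left(9 + 87\right)^{2}}\right) + 17451 = \left(-3441 + \frac{1}{87} \cdot \frac{1}{9216} \cdot 97\right) + 17451 = \left(-3441 + \frac{97}{801792}\right) + 17451 = - \frac{2758966175}{801792} + 17451 = \frac{11233106017}{801792}$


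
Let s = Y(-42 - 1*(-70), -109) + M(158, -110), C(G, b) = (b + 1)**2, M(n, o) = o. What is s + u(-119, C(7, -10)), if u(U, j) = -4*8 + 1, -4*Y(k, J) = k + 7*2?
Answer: -303/2 ≈ -151.50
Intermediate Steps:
Y(k, J) = -7/2 - k/4 (Y(k, J) = -(k + 7*2)/4 = -(k + 14)/4 = -(14 + k)/4 = -7/2 - k/4)
C(G, b) = (1 + b)**2
u(U, j) = -31 (u(U, j) = -32 + 1 = -31)
s = -241/2 (s = (-7/2 - (-42 - 1*(-70))/4) - 110 = (-7/2 - (-42 + 70)/4) - 110 = (-7/2 - 1/4*28) - 110 = (-7/2 - 7) - 110 = -21/2 - 110 = -241/2 ≈ -120.50)
s + u(-119, C(7, -10)) = -241/2 - 31 = -303/2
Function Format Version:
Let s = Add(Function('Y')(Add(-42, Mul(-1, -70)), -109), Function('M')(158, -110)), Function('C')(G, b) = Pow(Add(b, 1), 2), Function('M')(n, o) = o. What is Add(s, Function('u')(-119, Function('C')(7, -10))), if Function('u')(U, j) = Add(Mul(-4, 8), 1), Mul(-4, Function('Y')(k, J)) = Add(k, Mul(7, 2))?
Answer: Rational(-303, 2) ≈ -151.50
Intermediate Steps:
Function('Y')(k, J) = Add(Rational(-7, 2), Mul(Rational(-1, 4), k)) (Function('Y')(k, J) = Mul(Rational(-1, 4), Add(k, Mul(7, 2))) = Mul(Rational(-1, 4), Add(k, 14)) = Mul(Rational(-1, 4), Add(14, k)) = Add(Rational(-7, 2), Mul(Rational(-1, 4), k)))
Function('C')(G, b) = Pow(Add(1, b), 2)
Function('u')(U, j) = -31 (Function('u')(U, j) = Add(-32, 1) = -31)
s = Rational(-241, 2) (s = Add(Add(Rational(-7, 2), Mul(Rational(-1, 4), Add(-42, Mul(-1, -70)))), -110) = Add(Add(Rational(-7, 2), Mul(Rational(-1, 4), Add(-42, 70))), -110) = Add(Add(Rational(-7, 2), Mul(Rational(-1, 4), 28)), -110) = Add(Add(Rational(-7, 2), -7), -110) = Add(Rational(-21, 2), -110) = Rational(-241, 2) ≈ -120.50)
Add(s, Function('u')(-119, Function('C')(7, -10))) = Add(Rational(-241, 2), -31) = Rational(-303, 2)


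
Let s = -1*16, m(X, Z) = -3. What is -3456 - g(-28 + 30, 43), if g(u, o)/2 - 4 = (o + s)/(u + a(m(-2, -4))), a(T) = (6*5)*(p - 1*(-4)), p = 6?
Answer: -523091/151 ≈ -3464.2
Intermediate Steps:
s = -16
a(T) = 300 (a(T) = (6*5)*(6 - 1*(-4)) = 30*(6 + 4) = 30*10 = 300)
g(u, o) = 8 + 2*(-16 + o)/(300 + u) (g(u, o) = 8 + 2*((o - 16)/(u + 300)) = 8 + 2*((-16 + o)/(300 + u)) = 8 + 2*(-16 + o)/(300 + u))
-3456 - g(-28 + 30, 43) = -3456 - 2*(1184 + 43 + 4*(-28 + 30))/(300 + (-28 + 30)) = -3456 - 2*(1184 + 43 + 4*2)/(300 + 2) = -3456 - 2*(1184 + 43 + 8)/302 = -3456 - 2*1235/302 = -3456 - 1*1235/151 = -3456 - 1235/151 = -523091/151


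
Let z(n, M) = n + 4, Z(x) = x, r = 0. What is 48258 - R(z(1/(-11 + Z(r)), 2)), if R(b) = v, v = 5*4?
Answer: 48238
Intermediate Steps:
z(n, M) = 4 + n
v = 20
R(b) = 20
48258 - R(z(1/(-11 + Z(r)), 2)) = 48258 - 1*20 = 48258 - 20 = 48238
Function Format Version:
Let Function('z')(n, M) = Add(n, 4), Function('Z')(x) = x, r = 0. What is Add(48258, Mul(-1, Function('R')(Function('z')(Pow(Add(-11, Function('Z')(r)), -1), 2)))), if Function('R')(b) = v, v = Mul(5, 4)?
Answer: 48238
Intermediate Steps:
Function('z')(n, M) = Add(4, n)
v = 20
Function('R')(b) = 20
Add(48258, Mul(-1, Function('R')(Function('z')(Pow(Add(-11, Function('Z')(r)), -1), 2)))) = Add(48258, Mul(-1, 20)) = Add(48258, -20) = 48238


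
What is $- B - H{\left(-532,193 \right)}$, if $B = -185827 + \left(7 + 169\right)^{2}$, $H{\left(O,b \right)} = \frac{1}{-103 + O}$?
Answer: $\frac{98330386}{635} \approx 1.5485 \cdot 10^{5}$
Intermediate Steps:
$B = -154851$ ($B = -185827 + 176^{2} = -185827 + 30976 = -154851$)
$- B - H{\left(-532,193 \right)} = \left(-1\right) \left(-154851\right) - \frac{1}{-103 - 532} = 154851 - \frac{1}{-635} = 154851 - - \frac{1}{635} = 154851 + \frac{1}{635} = \frac{98330386}{635}$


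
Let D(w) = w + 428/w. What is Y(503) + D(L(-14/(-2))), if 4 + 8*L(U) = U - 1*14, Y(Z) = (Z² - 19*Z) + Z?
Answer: 21440527/88 ≈ 2.4364e+5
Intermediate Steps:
Y(Z) = Z² - 18*Z
L(U) = -9/4 + U/8 (L(U) = -½ + (U - 1*14)/8 = -½ + (U - 14)/8 = -½ + (-14 + U)/8 = -½ + (-7/4 + U/8) = -9/4 + U/8)
Y(503) + D(L(-14/(-2))) = 503*(-18 + 503) + ((-9/4 + (-14/(-2))/8) + 428/(-9/4 + (-14/(-2))/8)) = 503*485 + ((-9/4 + (-14*(-½))/8) + 428/(-9/4 + (-14*(-½))/8)) = 243955 + ((-9/4 + (⅛)*7) + 428/(-9/4 + (⅛)*7)) = 243955 + ((-9/4 + 7/8) + 428/(-9/4 + 7/8)) = 243955 + (-11/8 + 428/(-11/8)) = 243955 + (-11/8 + 428*(-8/11)) = 243955 + (-11/8 - 3424/11) = 243955 - 27513/88 = 21440527/88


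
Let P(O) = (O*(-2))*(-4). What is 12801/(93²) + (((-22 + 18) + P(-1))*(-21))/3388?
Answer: 542254/348843 ≈ 1.5544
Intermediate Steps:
P(O) = 8*O (P(O) = -2*O*(-4) = 8*O)
12801/(93²) + (((-22 + 18) + P(-1))*(-21))/3388 = 12801/(93²) + (((-22 + 18) + 8*(-1))*(-21))/3388 = 12801/8649 + ((-4 - 8)*(-21))*(1/3388) = 12801*(1/8649) - 12*(-21)*(1/3388) = 4267/2883 + 252*(1/3388) = 4267/2883 + 9/121 = 542254/348843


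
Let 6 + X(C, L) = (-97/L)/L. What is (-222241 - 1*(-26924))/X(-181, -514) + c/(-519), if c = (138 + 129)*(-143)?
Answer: 8947316602307/274252229 ≈ 32624.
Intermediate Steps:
X(C, L) = -6 - 97/L² (X(C, L) = -6 + (-97/L)/L = -6 - 97/L²)
c = -38181 (c = 267*(-143) = -38181)
(-222241 - 1*(-26924))/X(-181, -514) + c/(-519) = (-222241 - 1*(-26924))/(-6 - 97/(-514)²) - 38181/(-519) = (-222241 + 26924)/(-6 - 97*1/264196) - 38181*(-1/519) = -195317/(-6 - 97/264196) + 12727/173 = -195317/(-1585273/264196) + 12727/173 = -195317*(-264196/1585273) + 12727/173 = 51601970132/1585273 + 12727/173 = 8947316602307/274252229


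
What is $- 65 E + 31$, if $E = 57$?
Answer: $-3674$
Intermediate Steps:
$- 65 E + 31 = \left(-65\right) 57 + 31 = -3705 + 31 = -3674$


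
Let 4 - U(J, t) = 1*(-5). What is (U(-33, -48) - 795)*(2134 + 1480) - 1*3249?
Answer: -2843853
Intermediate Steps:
U(J, t) = 9 (U(J, t) = 4 - (-5) = 4 - 1*(-5) = 4 + 5 = 9)
(U(-33, -48) - 795)*(2134 + 1480) - 1*3249 = (9 - 795)*(2134 + 1480) - 1*3249 = -786*3614 - 3249 = -2840604 - 3249 = -2843853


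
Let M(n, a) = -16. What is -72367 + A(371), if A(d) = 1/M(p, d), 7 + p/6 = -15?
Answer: -1157873/16 ≈ -72367.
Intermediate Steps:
p = -132 (p = -42 + 6*(-15) = -42 - 90 = -132)
A(d) = -1/16 (A(d) = 1/(-16) = -1/16)
-72367 + A(371) = -72367 - 1/16 = -1157873/16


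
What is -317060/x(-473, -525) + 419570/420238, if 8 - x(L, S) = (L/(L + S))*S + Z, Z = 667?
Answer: 5120997418305/6616437191 ≈ 773.98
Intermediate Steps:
x(L, S) = -659 - L*S/(L + S) (x(L, S) = 8 - ((L/(L + S))*S + 667) = 8 - (L*S/(L + S) + 667) = 8 - (667 + L*S/(L + S)) = 8 + (-667 - L*S/(L + S)) = -659 - L*S/(L + S))
-317060/x(-473, -525) + 419570/420238 = -317060*(-473 - 525)/(-659*(-473) - 659*(-525) - 1*(-473)*(-525)) + 419570/420238 = -317060*(-998/(311707 + 345975 - 248325)) + 419570*(1/420238) = -317060/((-1/998*409357)) + 209785/210119 = -317060/(-409357/998) + 209785/210119 = -317060*(-998/409357) + 209785/210119 = 316425880/409357 + 209785/210119 = 5120997418305/6616437191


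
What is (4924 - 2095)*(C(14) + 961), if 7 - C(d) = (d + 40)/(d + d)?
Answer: 38262225/14 ≈ 2.7330e+6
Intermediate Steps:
C(d) = 7 - (40 + d)/(2*d) (C(d) = 7 - (d + 40)/(d + d) = 7 - (40 + d)/(2*d))
(4924 - 2095)*(C(14) + 961) = (4924 - 2095)*((13/2 - 20/14) + 961) = 2829*((13/2 - 20*1/14) + 961) = 2829*((13/2 - 10/7) + 961) = 2829*(71/14 + 961) = 2829*(13525/14) = 38262225/14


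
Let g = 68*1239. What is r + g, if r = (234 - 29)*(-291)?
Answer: 24597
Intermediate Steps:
r = -59655 (r = 205*(-291) = -59655)
g = 84252
r + g = -59655 + 84252 = 24597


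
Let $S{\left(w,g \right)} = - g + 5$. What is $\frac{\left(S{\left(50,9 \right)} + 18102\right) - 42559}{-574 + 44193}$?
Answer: $- \frac{24461}{43619} \approx -0.56079$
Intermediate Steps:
$S{\left(w,g \right)} = 5 - g$
$\frac{\left(S{\left(50,9 \right)} + 18102\right) - 42559}{-574 + 44193} = \frac{\left(\left(5 - 9\right) + 18102\right) - 42559}{-574 + 44193} = \frac{\left(\left(5 - 9\right) + 18102\right) - 42559}{43619} = \left(\left(-4 + 18102\right) - 42559\right) \frac{1}{43619} = \left(18098 - 42559\right) \frac{1}{43619} = \left(-24461\right) \frac{1}{43619} = - \frac{24461}{43619}$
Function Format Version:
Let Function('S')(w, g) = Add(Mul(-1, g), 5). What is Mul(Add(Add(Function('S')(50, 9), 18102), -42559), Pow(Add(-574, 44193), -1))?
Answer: Rational(-24461, 43619) ≈ -0.56079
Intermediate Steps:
Function('S')(w, g) = Add(5, Mul(-1, g))
Mul(Add(Add(Function('S')(50, 9), 18102), -42559), Pow(Add(-574, 44193), -1)) = Mul(Add(Add(Add(5, Mul(-1, 9)), 18102), -42559), Pow(Add(-574, 44193), -1)) = Mul(Add(Add(Add(5, -9), 18102), -42559), Pow(43619, -1)) = Mul(Add(Add(-4, 18102), -42559), Rational(1, 43619)) = Mul(Add(18098, -42559), Rational(1, 43619)) = Mul(-24461, Rational(1, 43619)) = Rational(-24461, 43619)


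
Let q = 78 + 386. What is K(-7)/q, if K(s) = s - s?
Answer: 0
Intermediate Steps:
K(s) = 0
q = 464
K(-7)/q = 0/464 = 0*(1/464) = 0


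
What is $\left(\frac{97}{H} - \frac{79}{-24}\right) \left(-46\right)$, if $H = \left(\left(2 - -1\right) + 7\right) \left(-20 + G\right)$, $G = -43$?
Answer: $- \frac{181861}{1260} \approx -144.33$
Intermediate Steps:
$H = -630$ ($H = \left(\left(2 - -1\right) + 7\right) \left(-20 - 43\right) = \left(\left(2 + 1\right) + 7\right) \left(-63\right) = \left(3 + 7\right) \left(-63\right) = 10 \left(-63\right) = -630$)
$\left(\frac{97}{H} - \frac{79}{-24}\right) \left(-46\right) = \left(\frac{97}{-630} - \frac{79}{-24}\right) \left(-46\right) = \left(97 \left(- \frac{1}{630}\right) - - \frac{79}{24}\right) \left(-46\right) = \left(- \frac{97}{630} + \frac{79}{24}\right) \left(-46\right) = \frac{7907}{2520} \left(-46\right) = - \frac{181861}{1260}$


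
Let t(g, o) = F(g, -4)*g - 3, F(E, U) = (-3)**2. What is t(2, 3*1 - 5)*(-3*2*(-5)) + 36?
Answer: 486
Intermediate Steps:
F(E, U) = 9
t(g, o) = -3 + 9*g (t(g, o) = 9*g - 3 = -3 + 9*g)
t(2, 3*1 - 5)*(-3*2*(-5)) + 36 = (-3 + 9*2)*(-3*2*(-5)) + 36 = (-3 + 18)*(-6*(-5)) + 36 = 15*30 + 36 = 450 + 36 = 486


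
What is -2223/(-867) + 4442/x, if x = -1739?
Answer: 4861/502571 ≈ 0.0096723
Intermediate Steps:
-2223/(-867) + 4442/x = -2223/(-867) + 4442/(-1739) = -2223*(-1/867) + 4442*(-1/1739) = 741/289 - 4442/1739 = 4861/502571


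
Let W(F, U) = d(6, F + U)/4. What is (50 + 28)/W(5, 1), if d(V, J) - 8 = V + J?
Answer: 78/5 ≈ 15.600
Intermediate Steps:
d(V, J) = 8 + J + V (d(V, J) = 8 + (V + J) = 8 + (J + V) = 8 + J + V)
W(F, U) = 7/2 + F/4 + U/4 (W(F, U) = (8 + (F + U) + 6)/4 = (14 + F + U)*(1/4) = 7/2 + F/4 + U/4)
(50 + 28)/W(5, 1) = (50 + 28)/(7/2 + (1/4)*5 + (1/4)*1) = 78/(7/2 + 5/4 + 1/4) = 78/5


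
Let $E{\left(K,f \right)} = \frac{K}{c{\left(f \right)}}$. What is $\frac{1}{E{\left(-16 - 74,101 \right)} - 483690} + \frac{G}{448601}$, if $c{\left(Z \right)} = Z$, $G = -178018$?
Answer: $- \frac{8696719498741}{21915405960780} \approx -0.39683$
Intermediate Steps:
$E{\left(K,f \right)} = \frac{K}{f}$
$\frac{1}{E{\left(-16 - 74,101 \right)} - 483690} + \frac{G}{448601} = \frac{1}{\frac{-16 - 74}{101} - 483690} - \frac{178018}{448601} = \frac{1}{\left(-16 - 74\right) \frac{1}{101} - 483690} - \frac{178018}{448601} = \frac{1}{\left(-90\right) \frac{1}{101} - 483690} - \frac{178018}{448601} = \frac{1}{- \frac{90}{101} - 483690} - \frac{178018}{448601} = \frac{1}{- \frac{48852780}{101}} - \frac{178018}{448601} = - \frac{101}{48852780} - \frac{178018}{448601} = - \frac{8696719498741}{21915405960780}$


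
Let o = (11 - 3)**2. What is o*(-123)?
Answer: -7872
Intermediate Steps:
o = 64 (o = 8**2 = 64)
o*(-123) = 64*(-123) = -7872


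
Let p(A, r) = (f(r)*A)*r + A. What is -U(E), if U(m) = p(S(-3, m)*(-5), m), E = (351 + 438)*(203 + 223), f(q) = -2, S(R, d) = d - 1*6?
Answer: -1129704362580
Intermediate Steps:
S(R, d) = -6 + d (S(R, d) = d - 6 = -6 + d)
E = 336114 (E = 789*426 = 336114)
p(A, r) = A - 2*A*r (p(A, r) = (-2*A)*r + A = -2*A*r + A = A - 2*A*r)
U(m) = (1 - 2*m)*(30 - 5*m) (U(m) = ((-6 + m)*(-5))*(1 - 2*m) = (30 - 5*m)*(1 - 2*m) = (1 - 2*m)*(30 - 5*m))
-U(E) = -5*(1 - 2*336114)*(6 - 1*336114) = -5*(1 - 672228)*(6 - 336114) = -5*(-672227)*(-336108) = -1*1129704362580 = -1129704362580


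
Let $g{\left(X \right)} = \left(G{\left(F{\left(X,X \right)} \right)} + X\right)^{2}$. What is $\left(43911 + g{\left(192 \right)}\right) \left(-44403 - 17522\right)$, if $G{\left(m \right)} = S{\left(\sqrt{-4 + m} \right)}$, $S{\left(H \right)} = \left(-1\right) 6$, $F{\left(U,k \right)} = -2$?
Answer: $-4861545975$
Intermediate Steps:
$S{\left(H \right)} = -6$
$G{\left(m \right)} = -6$
$g{\left(X \right)} = \left(-6 + X\right)^{2}$
$\left(43911 + g{\left(192 \right)}\right) \left(-44403 - 17522\right) = \left(43911 + \left(-6 + 192\right)^{2}\right) \left(-44403 - 17522\right) = \left(43911 + 186^{2}\right) \left(-61925\right) = \left(43911 + 34596\right) \left(-61925\right) = 78507 \left(-61925\right) = -4861545975$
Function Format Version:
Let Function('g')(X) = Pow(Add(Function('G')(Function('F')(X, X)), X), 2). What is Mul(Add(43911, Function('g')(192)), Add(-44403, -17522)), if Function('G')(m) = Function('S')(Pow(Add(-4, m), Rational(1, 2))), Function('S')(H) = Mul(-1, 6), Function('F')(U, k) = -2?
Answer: -4861545975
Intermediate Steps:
Function('S')(H) = -6
Function('G')(m) = -6
Function('g')(X) = Pow(Add(-6, X), 2)
Mul(Add(43911, Function('g')(192)), Add(-44403, -17522)) = Mul(Add(43911, Pow(Add(-6, 192), 2)), Add(-44403, -17522)) = Mul(Add(43911, Pow(186, 2)), -61925) = Mul(Add(43911, 34596), -61925) = Mul(78507, -61925) = -4861545975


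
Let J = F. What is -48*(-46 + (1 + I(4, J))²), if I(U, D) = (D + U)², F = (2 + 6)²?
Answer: -1026747792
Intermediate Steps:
F = 64 (F = 8² = 64)
J = 64
-48*(-46 + (1 + I(4, J))²) = -48*(-46 + (1 + (64 + 4)²)²) = -48*(-46 + (1 + 68²)²) = -48*(-46 + (1 + 4624)²) = -48*(-46 + 4625²) = -48*(-46 + 21390625) = -48*21390579 = -1026747792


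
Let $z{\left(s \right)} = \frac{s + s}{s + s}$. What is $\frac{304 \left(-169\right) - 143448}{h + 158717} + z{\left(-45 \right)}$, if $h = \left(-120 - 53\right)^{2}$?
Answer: $- \frac{3089}{94323} \approx -0.032749$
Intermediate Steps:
$h = 29929$ ($h = \left(-173\right)^{2} = 29929$)
$z{\left(s \right)} = 1$ ($z{\left(s \right)} = \frac{2 s}{2 s} = 2 s \frac{1}{2 s} = 1$)
$\frac{304 \left(-169\right) - 143448}{h + 158717} + z{\left(-45 \right)} = \frac{304 \left(-169\right) - 143448}{29929 + 158717} + 1 = \frac{-51376 - 143448}{188646} + 1 = \left(-194824\right) \frac{1}{188646} + 1 = - \frac{97412}{94323} + 1 = - \frac{3089}{94323}$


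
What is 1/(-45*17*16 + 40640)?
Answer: 1/28400 ≈ 3.5211e-5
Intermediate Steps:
1/(-45*17*16 + 40640) = 1/(-765*16 + 40640) = 1/(-12240 + 40640) = 1/28400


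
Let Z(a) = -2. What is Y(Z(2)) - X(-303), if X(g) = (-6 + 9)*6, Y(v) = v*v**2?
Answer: -26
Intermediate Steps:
Y(v) = v**3
X(g) = 18 (X(g) = 3*6 = 18)
Y(Z(2)) - X(-303) = (-2)**3 - 1*18 = -8 - 18 = -26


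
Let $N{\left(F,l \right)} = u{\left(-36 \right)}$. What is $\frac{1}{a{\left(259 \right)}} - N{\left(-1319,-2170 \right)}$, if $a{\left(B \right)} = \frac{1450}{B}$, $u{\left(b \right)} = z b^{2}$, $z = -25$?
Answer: $\frac{46980259}{1450} \approx 32400.0$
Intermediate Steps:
$u{\left(b \right)} = - 25 b^{2}$
$N{\left(F,l \right)} = -32400$ ($N{\left(F,l \right)} = - 25 \left(-36\right)^{2} = \left(-25\right) 1296 = -32400$)
$\frac{1}{a{\left(259 \right)}} - N{\left(-1319,-2170 \right)} = \frac{1}{1450 \cdot \frac{1}{259}} - -32400 = \frac{1}{1450 \cdot \frac{1}{259}} + 32400 = \frac{1}{\frac{1450}{259}} + 32400 = \frac{259}{1450} + 32400 = \frac{46980259}{1450}$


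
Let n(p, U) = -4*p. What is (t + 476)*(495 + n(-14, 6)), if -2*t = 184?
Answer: 211584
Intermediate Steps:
t = -92 (t = -½*184 = -92)
(t + 476)*(495 + n(-14, 6)) = (-92 + 476)*(495 - 4*(-14)) = 384*(495 + 56) = 384*551 = 211584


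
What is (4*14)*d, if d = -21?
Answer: -1176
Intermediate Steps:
(4*14)*d = (4*14)*(-21) = 56*(-21) = -1176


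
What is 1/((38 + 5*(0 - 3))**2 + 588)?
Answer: 1/1117 ≈ 0.00089526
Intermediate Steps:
1/((38 + 5*(0 - 3))**2 + 588) = 1/((38 + 5*(-3))**2 + 588) = 1/((38 - 15)**2 + 588) = 1/(23**2 + 588) = 1/(529 + 588) = 1/1117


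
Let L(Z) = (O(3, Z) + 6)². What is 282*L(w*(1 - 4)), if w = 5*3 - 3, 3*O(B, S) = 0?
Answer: 10152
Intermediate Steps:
O(B, S) = 0 (O(B, S) = (⅓)*0 = 0)
w = 12 (w = 15 - 3 = 12)
L(Z) = 36 (L(Z) = (0 + 6)² = 6² = 36)
282*L(w*(1 - 4)) = 282*36 = 10152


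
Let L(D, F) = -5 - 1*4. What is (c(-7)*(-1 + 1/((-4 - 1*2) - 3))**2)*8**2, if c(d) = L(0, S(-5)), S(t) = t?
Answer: -6400/9 ≈ -711.11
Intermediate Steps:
L(D, F) = -9 (L(D, F) = -5 - 4 = -9)
c(d) = -9
(c(-7)*(-1 + 1/((-4 - 1*2) - 3))**2)*8**2 = -9*(-1 + 1/((-4 - 1*2) - 3))**2*8**2 = -9*(-1 + 1/((-4 - 2) - 3))**2*64 = -9*(-1 + 1/(-6 - 3))**2*64 = -9*(-1 + 1/(-9))**2*64 = -9*(-1 - 1/9)**2*64 = -9*(-10/9)**2*64 = -9*100/81*64 = -100/9*64 = -6400/9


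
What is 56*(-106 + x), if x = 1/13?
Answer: -77112/13 ≈ -5931.7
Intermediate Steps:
x = 1/13 ≈ 0.076923
56*(-106 + x) = 56*(-106 + 1/13) = 56*(-1377/13) = -77112/13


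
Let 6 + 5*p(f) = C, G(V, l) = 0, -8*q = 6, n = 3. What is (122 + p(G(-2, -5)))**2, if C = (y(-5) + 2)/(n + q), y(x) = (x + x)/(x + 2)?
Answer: 268042384/18225 ≈ 14707.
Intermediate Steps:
y(x) = 2*x/(2 + x) (y(x) = (2*x)/(2 + x) = 2*x/(2 + x))
q = -3/4 (q = -1/8*6 = -3/4 ≈ -0.75000)
C = 64/27 (C = (2*(-5)/(2 - 5) + 2)/(3 - 3/4) = (2*(-5)/(-3) + 2)/(9/4) = (2*(-5)*(-1/3) + 2)*(4/9) = (10/3 + 2)*(4/9) = (16/3)*(4/9) = 64/27 ≈ 2.3704)
p(f) = -98/135 (p(f) = -6/5 + (1/5)*(64/27) = -6/5 + 64/135 = -98/135)
(122 + p(G(-2, -5)))**2 = (122 - 98/135)**2 = (16372/135)**2 = 268042384/18225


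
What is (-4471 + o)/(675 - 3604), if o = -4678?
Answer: 9149/2929 ≈ 3.1236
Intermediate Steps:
(-4471 + o)/(675 - 3604) = (-4471 - 4678)/(675 - 3604) = -9149/(-2929) = -9149*(-1/2929) = 9149/2929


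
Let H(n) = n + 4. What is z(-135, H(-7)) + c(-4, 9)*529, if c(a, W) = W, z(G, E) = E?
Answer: 4758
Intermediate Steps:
H(n) = 4 + n
z(-135, H(-7)) + c(-4, 9)*529 = (4 - 7) + 9*529 = -3 + 4761 = 4758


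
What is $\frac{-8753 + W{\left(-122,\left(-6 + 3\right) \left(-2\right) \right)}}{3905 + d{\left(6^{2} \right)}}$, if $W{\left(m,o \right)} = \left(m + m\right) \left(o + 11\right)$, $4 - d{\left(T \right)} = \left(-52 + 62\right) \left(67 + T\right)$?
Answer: $- \frac{12901}{2879} \approx -4.4811$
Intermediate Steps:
$d{\left(T \right)} = -666 - 10 T$ ($d{\left(T \right)} = 4 - \left(-52 + 62\right) \left(67 + T\right) = 4 - 10 \left(67 + T\right) = 4 - \left(670 + 10 T\right) = -666 - 10 T$)
$W{\left(m,o \right)} = 2 m \left(11 + o\right)$
$\frac{-8753 + W{\left(-122,\left(-6 + 3\right) \left(-2\right) \right)}}{3905 + d{\left(6^{2} \right)}} = \frac{-8753 + 2 \left(-122\right) \left(11 + \left(-6 + 3\right) \left(-2\right)\right)}{3905 - \left(666 + 10 \cdot 6^{2}\right)} = \frac{-8753 + 2 \left(-122\right) \left(11 - -6\right)}{3905 - 1026} = \frac{-8753 + 2 \left(-122\right) \left(11 + 6\right)}{3905 - 1026} = \frac{-8753 + 2 \left(-122\right) 17}{3905 - 1026} = \frac{-8753 - 4148}{2879} = \left(-12901\right) \frac{1}{2879} = - \frac{12901}{2879}$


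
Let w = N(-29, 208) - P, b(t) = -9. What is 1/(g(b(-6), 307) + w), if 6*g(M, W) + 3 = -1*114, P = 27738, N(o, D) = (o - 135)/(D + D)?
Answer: -104/2886821 ≈ -3.6026e-5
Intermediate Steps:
N(o, D) = (-135 + o)/(2*D) (N(o, D) = (-135 + o)/((2*D)) = (-135 + o)*(1/(2*D)) = (-135 + o)/(2*D))
w = -2884793/104 (w = (1/2)*(-135 - 29)/208 - 1*27738 = (1/2)*(1/208)*(-164) - 27738 = -41/104 - 27738 = -2884793/104 ≈ -27738.)
g(M, W) = -39/2 (g(M, W) = -1/2 + (-1*114)/6 = -1/2 + (1/6)*(-114) = -1/2 - 19 = -39/2)
1/(g(b(-6), 307) + w) = 1/(-39/2 - 2884793/104) = 1/(-2886821/104) = -104/2886821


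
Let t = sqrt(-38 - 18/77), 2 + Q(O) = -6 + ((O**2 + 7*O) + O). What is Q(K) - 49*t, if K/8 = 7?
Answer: 3576 - 56*I*sqrt(3542)/11 ≈ 3576.0 - 302.98*I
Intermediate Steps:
K = 56 (K = 8*7 = 56)
Q(O) = -8 + O**2 + 8*O (Q(O) = -2 + (-6 + ((O**2 + 7*O) + O)) = -2 + (-6 + (O**2 + 8*O)) = -2 + (-6 + O**2 + 8*O) = -8 + O**2 + 8*O)
t = 8*I*sqrt(3542)/77 (t = sqrt(-38 - 18*1/77) = sqrt(-38 - 18/77) = sqrt(-2944/77) = 8*I*sqrt(3542)/77 ≈ 6.1833*I)
Q(K) - 49*t = (-8 + 56**2 + 8*56) - 56*I*sqrt(3542)/11 = (-8 + 3136 + 448) - 56*I*sqrt(3542)/11 = 3576 - 56*I*sqrt(3542)/11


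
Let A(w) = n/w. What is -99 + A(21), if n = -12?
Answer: -697/7 ≈ -99.571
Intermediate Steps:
A(w) = -12/w
-99 + A(21) = -99 - 12/21 = -99 - 12*1/21 = -99 - 4/7 = -697/7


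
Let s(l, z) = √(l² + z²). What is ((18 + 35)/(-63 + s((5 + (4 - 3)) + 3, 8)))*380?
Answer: -317205/956 - 5035*√145/956 ≈ -395.22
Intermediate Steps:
((18 + 35)/(-63 + s((5 + (4 - 3)) + 3, 8)))*380 = ((18 + 35)/(-63 + √(((5 + (4 - 3)) + 3)² + 8²)))*380 = (53/(-63 + √(((5 + 1) + 3)² + 64)))*380 = (53/(-63 + √((6 + 3)² + 64)))*380 = (53/(-63 + √(9² + 64)))*380 = (53/(-63 + √(81 + 64)))*380 = (53/(-63 + √145))*380 = 20140/(-63 + √145)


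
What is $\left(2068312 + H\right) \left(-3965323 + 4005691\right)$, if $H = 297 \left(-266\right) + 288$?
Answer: $80316092064$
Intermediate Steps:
$H = -78714$ ($H = -79002 + 288 = -78714$)
$\left(2068312 + H\right) \left(-3965323 + 4005691\right) = \left(2068312 - 78714\right) \left(-3965323 + 4005691\right) = 1989598 \cdot 40368 = 80316092064$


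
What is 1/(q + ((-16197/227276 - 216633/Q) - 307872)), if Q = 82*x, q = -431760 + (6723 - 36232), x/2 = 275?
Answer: -1281268450/985482342647251 ≈ -1.3001e-6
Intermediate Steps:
x = 550 (x = 2*275 = 550)
q = -461269 (q = -431760 - 29509 = -461269)
Q = 45100 (Q = 82*550 = 45100)
1/(q + ((-16197/227276 - 216633/Q) - 307872)) = 1/(-461269 + ((-16197/227276 - 216633/45100) - 307872)) = 1/(-461269 + (-6245745801/1281268450 - 307872)) = 1/(-461269 - 394472925984201/1281268450) = 1/(-985482342647251/1281268450) = -1281268450/985482342647251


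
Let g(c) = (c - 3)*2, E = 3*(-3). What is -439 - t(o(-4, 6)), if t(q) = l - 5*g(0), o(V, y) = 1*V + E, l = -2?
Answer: -467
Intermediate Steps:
E = -9
o(V, y) = -9 + V (o(V, y) = 1*V - 9 = V - 9 = -9 + V)
g(c) = -6 + 2*c (g(c) = (-3 + c)*2 = -6 + 2*c)
t(q) = 28 (t(q) = -2 - 5*(-6 + 2*0) = -2 - 5*(-6 + 0) = -2 - 5*(-6) = -2 + 30 = 28)
-439 - t(o(-4, 6)) = -439 - 1*28 = -439 - 28 = -467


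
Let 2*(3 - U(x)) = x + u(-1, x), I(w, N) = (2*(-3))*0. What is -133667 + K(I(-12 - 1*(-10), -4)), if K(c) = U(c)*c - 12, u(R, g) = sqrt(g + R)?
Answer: -133679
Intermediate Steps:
u(R, g) = sqrt(R + g)
I(w, N) = 0 (I(w, N) = -6*0 = 0)
U(x) = 3 - x/2 - sqrt(-1 + x)/2 (U(x) = 3 - (x + sqrt(-1 + x))/2 = 3 + (-x/2 - sqrt(-1 + x)/2) = 3 - x/2 - sqrt(-1 + x)/2)
K(c) = -12 + c*(3 - c/2 - sqrt(-1 + c)/2) (K(c) = (3 - c/2 - sqrt(-1 + c)/2)*c - 12 = c*(3 - c/2 - sqrt(-1 + c)/2) - 12 = -12 + c*(3 - c/2 - sqrt(-1 + c)/2))
-133667 + K(I(-12 - 1*(-10), -4)) = -133667 + (-12 - 1/2*0*(-6 + 0 + sqrt(-1 + 0))) = -133667 + (-12 - 1/2*0*(-6 + 0 + sqrt(-1))) = -133667 + (-12 - 1/2*0*(-6 + 0 + I)) = -133667 + (-12 - 1/2*0*(-6 + I)) = -133667 + (-12 + 0) = -133667 - 12 = -133679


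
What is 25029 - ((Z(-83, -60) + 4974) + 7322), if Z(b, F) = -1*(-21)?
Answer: 12712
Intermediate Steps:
Z(b, F) = 21
25029 - ((Z(-83, -60) + 4974) + 7322) = 25029 - ((21 + 4974) + 7322) = 25029 - (4995 + 7322) = 25029 - 1*12317 = 25029 - 12317 = 12712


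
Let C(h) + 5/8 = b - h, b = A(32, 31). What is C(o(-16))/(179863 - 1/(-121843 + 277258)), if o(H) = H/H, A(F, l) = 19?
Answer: 21602685/223627265152 ≈ 9.6601e-5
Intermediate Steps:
o(H) = 1
b = 19
C(h) = 147/8 - h (C(h) = -5/8 + (19 - h) = 147/8 - h)
C(o(-16))/(179863 - 1/(-121843 + 277258)) = (147/8 - 1*1)/(179863 - 1/(-121843 + 277258)) = (147/8 - 1)/(179863 - 1/155415) = 139/(8*(179863 - 1*1/155415)) = 139/(8*(179863 - 1/155415)) = 139/(8*(27953408144/155415)) = (139/8)*(155415/27953408144) = 21602685/223627265152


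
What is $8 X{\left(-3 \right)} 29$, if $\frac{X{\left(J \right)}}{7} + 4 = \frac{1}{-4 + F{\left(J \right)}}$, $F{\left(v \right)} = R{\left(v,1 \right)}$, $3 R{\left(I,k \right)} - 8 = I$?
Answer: $-7192$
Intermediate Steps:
$R{\left(I,k \right)} = \frac{8}{3} + \frac{I}{3}$
$F{\left(v \right)} = \frac{8}{3} + \frac{v}{3}$
$X{\left(J \right)} = -28 + \frac{7}{- \frac{4}{3} + \frac{J}{3}}$ ($X{\left(J \right)} = -28 + \frac{7}{-4 + \left(\frac{8}{3} + \frac{J}{3}\right)} = -28 + \frac{7}{- \frac{4}{3} + \frac{J}{3}}$)
$8 X{\left(-3 \right)} 29 = 8 \frac{7 \left(19 - -12\right)}{-4 - 3} \cdot 29 = 8 \frac{7 \left(19 + 12\right)}{-7} \cdot 29 = 8 \cdot 7 \left(- \frac{1}{7}\right) 31 \cdot 29 = 8 \left(-31\right) 29 = \left(-248\right) 29 = -7192$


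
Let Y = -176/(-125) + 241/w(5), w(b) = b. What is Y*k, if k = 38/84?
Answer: 39273/1750 ≈ 22.442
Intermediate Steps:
k = 19/42 (k = 38*(1/84) = 19/42 ≈ 0.45238)
Y = 6201/125 (Y = -176/(-125) + 241/5 = -176*(-1/125) + 241*(⅕) = 176/125 + 241/5 = 6201/125 ≈ 49.608)
Y*k = (6201/125)*(19/42) = 39273/1750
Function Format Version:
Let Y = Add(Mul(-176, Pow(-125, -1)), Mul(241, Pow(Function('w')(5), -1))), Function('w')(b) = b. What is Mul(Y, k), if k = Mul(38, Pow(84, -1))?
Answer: Rational(39273, 1750) ≈ 22.442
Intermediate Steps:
k = Rational(19, 42) (k = Mul(38, Rational(1, 84)) = Rational(19, 42) ≈ 0.45238)
Y = Rational(6201, 125) (Y = Add(Mul(-176, Pow(-125, -1)), Mul(241, Pow(5, -1))) = Add(Mul(-176, Rational(-1, 125)), Mul(241, Rational(1, 5))) = Add(Rational(176, 125), Rational(241, 5)) = Rational(6201, 125) ≈ 49.608)
Mul(Y, k) = Mul(Rational(6201, 125), Rational(19, 42)) = Rational(39273, 1750)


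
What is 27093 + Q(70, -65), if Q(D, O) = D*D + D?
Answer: 32063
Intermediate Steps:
Q(D, O) = D + D**2 (Q(D, O) = D**2 + D = D + D**2)
27093 + Q(70, -65) = 27093 + 70*(1 + 70) = 27093 + 70*71 = 27093 + 4970 = 32063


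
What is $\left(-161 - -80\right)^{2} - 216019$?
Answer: $-209458$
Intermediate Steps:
$\left(-161 - -80\right)^{2} - 216019 = \left(-161 + 80\right)^{2} - 216019 = \left(-81\right)^{2} - 216019 = 6561 - 216019 = -209458$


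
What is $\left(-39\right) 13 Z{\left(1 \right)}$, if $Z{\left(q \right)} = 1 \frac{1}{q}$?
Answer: $-507$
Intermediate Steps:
$Z{\left(q \right)} = \frac{1}{q}$
$\left(-39\right) 13 Z{\left(1 \right)} = \frac{\left(-39\right) 13}{1} = \left(-507\right) 1 = -507$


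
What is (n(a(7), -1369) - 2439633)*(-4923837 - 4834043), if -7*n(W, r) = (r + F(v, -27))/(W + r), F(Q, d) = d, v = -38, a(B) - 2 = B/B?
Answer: 113814800614489480/4781 ≈ 2.3806e+13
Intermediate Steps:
a(B) = 3 (a(B) = 2 + B/B = 2 + 1 = 3)
n(W, r) = -(-27 + r)/(7*(W + r)) (n(W, r) = -(r - 27)/(7*(W + r)) = -(-27 + r)/(7*(W + r)))
(n(a(7), -1369) - 2439633)*(-4923837 - 4834043) = ((27 - 1*(-1369))/(7*(3 - 1369)) - 2439633)*(-4923837 - 4834043) = ((⅐)*(27 + 1369)/(-1366) - 2439633)*(-9757880) = ((⅐)*(-1/1366)*1396 - 2439633)*(-9757880) = (-698/4781 - 2439633)*(-9757880) = -11663886071/4781*(-9757880) = 113814800614489480/4781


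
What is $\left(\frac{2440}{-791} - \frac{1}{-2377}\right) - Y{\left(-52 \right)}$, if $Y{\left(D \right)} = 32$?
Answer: $- \frac{65965713}{1880207} \approx -35.084$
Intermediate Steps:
$\left(\frac{2440}{-791} - \frac{1}{-2377}\right) - Y{\left(-52 \right)} = \left(\frac{2440}{-791} - \frac{1}{-2377}\right) - 32 = \left(2440 \left(- \frac{1}{791}\right) - - \frac{1}{2377}\right) - 32 = \left(- \frac{2440}{791} + \frac{1}{2377}\right) - 32 = - \frac{5799089}{1880207} - 32 = - \frac{65965713}{1880207}$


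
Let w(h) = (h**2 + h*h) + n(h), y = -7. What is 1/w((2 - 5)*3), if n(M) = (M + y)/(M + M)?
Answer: 9/1466 ≈ 0.0061392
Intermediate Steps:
n(M) = (-7 + M)/(2*M) (n(M) = (M - 7)/(M + M) = (-7 + M)/((2*M)) = (-7 + M)*(1/(2*M)) = (-7 + M)/(2*M))
w(h) = 2*h**2 + (-7 + h)/(2*h) (w(h) = (h**2 + h*h) + (-7 + h)/(2*h) = (h**2 + h**2) + (-7 + h)/(2*h) = 2*h**2 + (-7 + h)/(2*h))
1/w((2 - 5)*3) = 1/((-7 + (2 - 5)*3 + 4*((2 - 5)*3)**3)/(2*(((2 - 5)*3)))) = 1/((-7 - 3*3 + 4*(-3*3)**3)/(2*((-3*3)))) = 1/((1/2)*(-7 - 9 + 4*(-9)**3)/(-9)) = 1/((1/2)*(-1/9)*(-7 - 9 + 4*(-729))) = 1/((1/2)*(-1/9)*(-7 - 9 - 2916)) = 1/((1/2)*(-1/9)*(-2932)) = 1/(1466/9) = 9/1466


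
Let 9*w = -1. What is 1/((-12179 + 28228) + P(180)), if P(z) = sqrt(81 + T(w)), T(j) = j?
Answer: 144441/2318132881 - 6*sqrt(182)/2318132881 ≈ 6.2274e-5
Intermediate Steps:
w = -1/9 (w = (1/9)*(-1) = -1/9 ≈ -0.11111)
P(z) = 2*sqrt(182)/3 (P(z) = sqrt(81 - 1/9) = sqrt(728/9) = 2*sqrt(182)/3)
1/((-12179 + 28228) + P(180)) = 1/((-12179 + 28228) + 2*sqrt(182)/3) = 1/(16049 + 2*sqrt(182)/3)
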